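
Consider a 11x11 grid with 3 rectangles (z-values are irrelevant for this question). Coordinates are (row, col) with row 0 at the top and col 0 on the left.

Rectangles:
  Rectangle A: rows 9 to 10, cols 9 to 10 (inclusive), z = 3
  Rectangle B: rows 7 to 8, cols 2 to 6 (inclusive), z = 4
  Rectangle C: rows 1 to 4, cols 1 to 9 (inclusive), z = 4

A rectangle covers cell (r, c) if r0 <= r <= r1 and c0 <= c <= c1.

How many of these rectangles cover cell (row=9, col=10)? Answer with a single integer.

Check cell (9,10):
  A: rows 9-10 cols 9-10 -> covers
  B: rows 7-8 cols 2-6 -> outside (row miss)
  C: rows 1-4 cols 1-9 -> outside (row miss)
Count covering = 1

Answer: 1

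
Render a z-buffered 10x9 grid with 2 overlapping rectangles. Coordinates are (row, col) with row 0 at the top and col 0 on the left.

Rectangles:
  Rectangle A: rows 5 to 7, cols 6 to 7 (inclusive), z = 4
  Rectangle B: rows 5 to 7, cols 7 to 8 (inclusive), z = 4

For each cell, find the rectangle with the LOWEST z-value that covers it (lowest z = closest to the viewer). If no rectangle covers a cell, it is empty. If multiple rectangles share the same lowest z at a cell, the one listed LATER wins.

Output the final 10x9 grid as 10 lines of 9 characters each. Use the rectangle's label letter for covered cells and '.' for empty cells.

.........
.........
.........
.........
.........
......ABB
......ABB
......ABB
.........
.........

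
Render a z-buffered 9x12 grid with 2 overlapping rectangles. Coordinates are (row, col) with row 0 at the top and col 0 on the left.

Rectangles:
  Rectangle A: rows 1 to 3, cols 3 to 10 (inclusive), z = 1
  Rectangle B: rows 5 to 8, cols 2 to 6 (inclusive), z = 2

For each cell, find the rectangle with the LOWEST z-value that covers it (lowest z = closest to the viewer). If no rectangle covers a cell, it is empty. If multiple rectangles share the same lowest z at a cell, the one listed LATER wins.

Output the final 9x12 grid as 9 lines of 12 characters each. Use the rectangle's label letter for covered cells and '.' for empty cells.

............
...AAAAAAAA.
...AAAAAAAA.
...AAAAAAAA.
............
..BBBBB.....
..BBBBB.....
..BBBBB.....
..BBBBB.....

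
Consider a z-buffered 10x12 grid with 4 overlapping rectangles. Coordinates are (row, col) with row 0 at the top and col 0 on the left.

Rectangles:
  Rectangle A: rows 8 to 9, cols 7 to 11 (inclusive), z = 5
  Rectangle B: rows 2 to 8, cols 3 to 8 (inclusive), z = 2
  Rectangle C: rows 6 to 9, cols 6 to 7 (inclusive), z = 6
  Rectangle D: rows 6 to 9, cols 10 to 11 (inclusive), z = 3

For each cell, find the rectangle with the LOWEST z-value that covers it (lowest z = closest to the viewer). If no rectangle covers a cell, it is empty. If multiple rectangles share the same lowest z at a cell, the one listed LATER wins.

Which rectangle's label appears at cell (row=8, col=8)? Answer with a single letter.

Answer: B

Derivation:
Check cell (8,8):
  A: rows 8-9 cols 7-11 z=5 -> covers; best now A (z=5)
  B: rows 2-8 cols 3-8 z=2 -> covers; best now B (z=2)
  C: rows 6-9 cols 6-7 -> outside (col miss)
  D: rows 6-9 cols 10-11 -> outside (col miss)
Winner: B at z=2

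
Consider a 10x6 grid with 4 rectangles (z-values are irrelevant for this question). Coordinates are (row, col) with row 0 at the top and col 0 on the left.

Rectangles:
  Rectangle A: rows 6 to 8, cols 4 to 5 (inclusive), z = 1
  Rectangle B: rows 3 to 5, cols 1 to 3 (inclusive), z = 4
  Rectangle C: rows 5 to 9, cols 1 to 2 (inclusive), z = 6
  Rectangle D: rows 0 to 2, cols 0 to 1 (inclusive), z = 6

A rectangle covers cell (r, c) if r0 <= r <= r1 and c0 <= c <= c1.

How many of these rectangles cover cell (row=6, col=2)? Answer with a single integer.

Answer: 1

Derivation:
Check cell (6,2):
  A: rows 6-8 cols 4-5 -> outside (col miss)
  B: rows 3-5 cols 1-3 -> outside (row miss)
  C: rows 5-9 cols 1-2 -> covers
  D: rows 0-2 cols 0-1 -> outside (row miss)
Count covering = 1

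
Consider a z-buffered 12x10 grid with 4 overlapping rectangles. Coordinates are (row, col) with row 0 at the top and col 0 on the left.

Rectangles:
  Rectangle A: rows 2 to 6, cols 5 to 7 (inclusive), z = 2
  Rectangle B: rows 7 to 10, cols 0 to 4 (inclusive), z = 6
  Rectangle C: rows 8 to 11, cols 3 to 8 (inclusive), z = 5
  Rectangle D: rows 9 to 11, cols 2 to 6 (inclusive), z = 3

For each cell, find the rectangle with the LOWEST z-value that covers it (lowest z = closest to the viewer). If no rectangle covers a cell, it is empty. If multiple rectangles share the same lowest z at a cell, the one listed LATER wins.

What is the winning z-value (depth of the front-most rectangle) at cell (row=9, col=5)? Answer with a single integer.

Answer: 3

Derivation:
Check cell (9,5):
  A: rows 2-6 cols 5-7 -> outside (row miss)
  B: rows 7-10 cols 0-4 -> outside (col miss)
  C: rows 8-11 cols 3-8 z=5 -> covers; best now C (z=5)
  D: rows 9-11 cols 2-6 z=3 -> covers; best now D (z=3)
Winner: D at z=3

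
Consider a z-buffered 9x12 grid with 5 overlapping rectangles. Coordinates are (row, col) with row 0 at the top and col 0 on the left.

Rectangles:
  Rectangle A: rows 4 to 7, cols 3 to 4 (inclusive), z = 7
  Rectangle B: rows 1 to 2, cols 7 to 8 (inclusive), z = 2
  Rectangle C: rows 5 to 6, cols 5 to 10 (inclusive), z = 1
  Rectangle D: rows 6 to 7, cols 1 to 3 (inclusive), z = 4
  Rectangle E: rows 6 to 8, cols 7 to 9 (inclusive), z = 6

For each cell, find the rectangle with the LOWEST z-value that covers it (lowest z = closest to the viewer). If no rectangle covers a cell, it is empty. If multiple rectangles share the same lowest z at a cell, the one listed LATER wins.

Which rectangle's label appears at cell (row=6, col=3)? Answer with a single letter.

Check cell (6,3):
  A: rows 4-7 cols 3-4 z=7 -> covers; best now A (z=7)
  B: rows 1-2 cols 7-8 -> outside (row miss)
  C: rows 5-6 cols 5-10 -> outside (col miss)
  D: rows 6-7 cols 1-3 z=4 -> covers; best now D (z=4)
  E: rows 6-8 cols 7-9 -> outside (col miss)
Winner: D at z=4

Answer: D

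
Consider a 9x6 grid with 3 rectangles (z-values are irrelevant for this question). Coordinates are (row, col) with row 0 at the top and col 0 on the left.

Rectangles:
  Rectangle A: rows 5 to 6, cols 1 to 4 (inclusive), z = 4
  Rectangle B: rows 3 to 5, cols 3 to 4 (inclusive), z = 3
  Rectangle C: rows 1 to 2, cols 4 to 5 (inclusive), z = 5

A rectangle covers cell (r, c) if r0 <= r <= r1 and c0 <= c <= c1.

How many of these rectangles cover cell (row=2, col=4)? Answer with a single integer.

Check cell (2,4):
  A: rows 5-6 cols 1-4 -> outside (row miss)
  B: rows 3-5 cols 3-4 -> outside (row miss)
  C: rows 1-2 cols 4-5 -> covers
Count covering = 1

Answer: 1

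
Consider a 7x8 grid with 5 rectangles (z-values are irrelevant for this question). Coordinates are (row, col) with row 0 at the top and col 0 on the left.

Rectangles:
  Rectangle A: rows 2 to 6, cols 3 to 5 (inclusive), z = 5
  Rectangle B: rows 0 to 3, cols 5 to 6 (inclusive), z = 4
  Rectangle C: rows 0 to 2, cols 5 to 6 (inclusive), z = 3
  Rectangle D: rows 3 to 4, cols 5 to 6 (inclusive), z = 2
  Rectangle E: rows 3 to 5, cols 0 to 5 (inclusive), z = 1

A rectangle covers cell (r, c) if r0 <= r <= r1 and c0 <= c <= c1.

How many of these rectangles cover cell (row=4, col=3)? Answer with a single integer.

Answer: 2

Derivation:
Check cell (4,3):
  A: rows 2-6 cols 3-5 -> covers
  B: rows 0-3 cols 5-6 -> outside (row miss)
  C: rows 0-2 cols 5-6 -> outside (row miss)
  D: rows 3-4 cols 5-6 -> outside (col miss)
  E: rows 3-5 cols 0-5 -> covers
Count covering = 2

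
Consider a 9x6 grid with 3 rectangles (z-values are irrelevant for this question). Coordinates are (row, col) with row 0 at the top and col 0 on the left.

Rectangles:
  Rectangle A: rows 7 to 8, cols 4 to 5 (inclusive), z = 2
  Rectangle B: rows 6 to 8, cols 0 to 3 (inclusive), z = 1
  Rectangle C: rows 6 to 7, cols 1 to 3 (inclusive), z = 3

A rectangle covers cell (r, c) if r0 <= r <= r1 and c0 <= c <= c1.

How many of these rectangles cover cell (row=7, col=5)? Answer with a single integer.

Check cell (7,5):
  A: rows 7-8 cols 4-5 -> covers
  B: rows 6-8 cols 0-3 -> outside (col miss)
  C: rows 6-7 cols 1-3 -> outside (col miss)
Count covering = 1

Answer: 1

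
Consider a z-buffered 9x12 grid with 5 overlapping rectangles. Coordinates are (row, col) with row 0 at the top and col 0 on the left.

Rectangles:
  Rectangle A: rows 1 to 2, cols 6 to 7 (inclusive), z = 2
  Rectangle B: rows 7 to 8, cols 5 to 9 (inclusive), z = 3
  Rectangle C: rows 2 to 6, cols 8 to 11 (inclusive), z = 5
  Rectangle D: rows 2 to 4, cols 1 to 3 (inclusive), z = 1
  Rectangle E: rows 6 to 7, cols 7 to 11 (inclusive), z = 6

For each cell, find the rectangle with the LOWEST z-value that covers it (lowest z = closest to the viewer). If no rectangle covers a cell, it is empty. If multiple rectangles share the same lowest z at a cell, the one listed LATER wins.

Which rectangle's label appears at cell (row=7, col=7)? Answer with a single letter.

Answer: B

Derivation:
Check cell (7,7):
  A: rows 1-2 cols 6-7 -> outside (row miss)
  B: rows 7-8 cols 5-9 z=3 -> covers; best now B (z=3)
  C: rows 2-6 cols 8-11 -> outside (row miss)
  D: rows 2-4 cols 1-3 -> outside (row miss)
  E: rows 6-7 cols 7-11 z=6 -> covers; best now B (z=3)
Winner: B at z=3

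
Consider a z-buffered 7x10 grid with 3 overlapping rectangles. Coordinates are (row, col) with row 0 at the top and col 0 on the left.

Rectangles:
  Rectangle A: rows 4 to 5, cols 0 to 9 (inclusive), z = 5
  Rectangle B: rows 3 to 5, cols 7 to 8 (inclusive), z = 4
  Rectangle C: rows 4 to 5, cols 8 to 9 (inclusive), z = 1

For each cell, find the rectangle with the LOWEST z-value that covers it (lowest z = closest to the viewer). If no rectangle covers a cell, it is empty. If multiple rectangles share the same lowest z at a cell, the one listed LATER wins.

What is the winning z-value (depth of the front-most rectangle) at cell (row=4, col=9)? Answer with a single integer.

Check cell (4,9):
  A: rows 4-5 cols 0-9 z=5 -> covers; best now A (z=5)
  B: rows 3-5 cols 7-8 -> outside (col miss)
  C: rows 4-5 cols 8-9 z=1 -> covers; best now C (z=1)
Winner: C at z=1

Answer: 1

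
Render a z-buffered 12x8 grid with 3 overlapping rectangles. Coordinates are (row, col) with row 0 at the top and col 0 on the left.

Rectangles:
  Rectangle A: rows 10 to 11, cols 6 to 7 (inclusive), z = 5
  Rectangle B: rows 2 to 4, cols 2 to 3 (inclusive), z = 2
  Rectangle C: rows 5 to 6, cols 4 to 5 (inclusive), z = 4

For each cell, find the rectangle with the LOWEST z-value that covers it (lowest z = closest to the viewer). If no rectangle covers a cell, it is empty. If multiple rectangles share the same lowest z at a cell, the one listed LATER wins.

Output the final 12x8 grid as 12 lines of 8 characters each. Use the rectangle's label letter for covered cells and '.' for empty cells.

........
........
..BB....
..BB....
..BB....
....CC..
....CC..
........
........
........
......AA
......AA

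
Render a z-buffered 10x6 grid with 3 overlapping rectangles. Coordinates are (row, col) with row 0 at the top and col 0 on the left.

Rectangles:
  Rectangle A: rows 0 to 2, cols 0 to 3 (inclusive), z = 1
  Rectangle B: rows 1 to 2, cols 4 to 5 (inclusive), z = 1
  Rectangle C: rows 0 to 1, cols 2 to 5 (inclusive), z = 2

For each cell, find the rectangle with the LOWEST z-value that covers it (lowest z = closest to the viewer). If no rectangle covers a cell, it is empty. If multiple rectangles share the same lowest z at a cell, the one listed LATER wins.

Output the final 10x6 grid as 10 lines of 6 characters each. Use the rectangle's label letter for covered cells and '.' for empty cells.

AAAACC
AAAABB
AAAABB
......
......
......
......
......
......
......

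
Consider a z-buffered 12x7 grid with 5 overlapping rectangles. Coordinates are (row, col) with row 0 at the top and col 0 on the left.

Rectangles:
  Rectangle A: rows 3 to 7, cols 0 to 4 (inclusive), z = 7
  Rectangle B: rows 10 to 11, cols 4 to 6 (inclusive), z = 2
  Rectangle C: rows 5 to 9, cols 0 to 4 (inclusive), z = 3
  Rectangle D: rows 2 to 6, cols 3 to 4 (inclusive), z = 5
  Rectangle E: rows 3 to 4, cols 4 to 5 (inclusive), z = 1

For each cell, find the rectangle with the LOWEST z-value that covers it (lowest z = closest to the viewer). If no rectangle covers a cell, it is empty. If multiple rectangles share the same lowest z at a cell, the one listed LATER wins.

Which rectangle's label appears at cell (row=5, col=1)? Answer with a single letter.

Answer: C

Derivation:
Check cell (5,1):
  A: rows 3-7 cols 0-4 z=7 -> covers; best now A (z=7)
  B: rows 10-11 cols 4-6 -> outside (row miss)
  C: rows 5-9 cols 0-4 z=3 -> covers; best now C (z=3)
  D: rows 2-6 cols 3-4 -> outside (col miss)
  E: rows 3-4 cols 4-5 -> outside (row miss)
Winner: C at z=3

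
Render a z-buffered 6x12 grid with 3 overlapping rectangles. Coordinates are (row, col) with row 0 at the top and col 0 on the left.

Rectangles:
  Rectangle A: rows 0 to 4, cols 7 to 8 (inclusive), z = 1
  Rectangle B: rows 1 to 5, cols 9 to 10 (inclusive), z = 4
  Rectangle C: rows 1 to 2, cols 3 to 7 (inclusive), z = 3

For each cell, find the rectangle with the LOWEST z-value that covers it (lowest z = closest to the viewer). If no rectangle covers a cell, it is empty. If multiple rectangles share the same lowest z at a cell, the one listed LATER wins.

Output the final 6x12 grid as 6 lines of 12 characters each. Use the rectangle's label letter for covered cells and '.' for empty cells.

.......AA...
...CCCCAABB.
...CCCCAABB.
.......AABB.
.......AABB.
.........BB.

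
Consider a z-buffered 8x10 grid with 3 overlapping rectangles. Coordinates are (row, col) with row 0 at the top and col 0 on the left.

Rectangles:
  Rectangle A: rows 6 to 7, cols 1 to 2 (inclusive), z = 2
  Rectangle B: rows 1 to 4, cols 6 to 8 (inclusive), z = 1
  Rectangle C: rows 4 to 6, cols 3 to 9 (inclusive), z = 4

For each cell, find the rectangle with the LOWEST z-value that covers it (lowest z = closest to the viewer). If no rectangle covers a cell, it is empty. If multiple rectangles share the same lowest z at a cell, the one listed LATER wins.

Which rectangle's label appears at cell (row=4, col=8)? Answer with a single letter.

Check cell (4,8):
  A: rows 6-7 cols 1-2 -> outside (row miss)
  B: rows 1-4 cols 6-8 z=1 -> covers; best now B (z=1)
  C: rows 4-6 cols 3-9 z=4 -> covers; best now B (z=1)
Winner: B at z=1

Answer: B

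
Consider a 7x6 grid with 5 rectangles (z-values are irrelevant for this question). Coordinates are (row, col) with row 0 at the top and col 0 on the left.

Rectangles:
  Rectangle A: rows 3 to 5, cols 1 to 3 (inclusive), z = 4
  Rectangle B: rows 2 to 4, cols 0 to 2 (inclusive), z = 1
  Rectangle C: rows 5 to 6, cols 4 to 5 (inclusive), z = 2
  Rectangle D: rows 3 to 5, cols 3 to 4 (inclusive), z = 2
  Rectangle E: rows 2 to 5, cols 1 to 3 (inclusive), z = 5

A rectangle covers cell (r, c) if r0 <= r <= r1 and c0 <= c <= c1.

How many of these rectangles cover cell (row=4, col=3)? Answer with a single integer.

Answer: 3

Derivation:
Check cell (4,3):
  A: rows 3-5 cols 1-3 -> covers
  B: rows 2-4 cols 0-2 -> outside (col miss)
  C: rows 5-6 cols 4-5 -> outside (row miss)
  D: rows 3-5 cols 3-4 -> covers
  E: rows 2-5 cols 1-3 -> covers
Count covering = 3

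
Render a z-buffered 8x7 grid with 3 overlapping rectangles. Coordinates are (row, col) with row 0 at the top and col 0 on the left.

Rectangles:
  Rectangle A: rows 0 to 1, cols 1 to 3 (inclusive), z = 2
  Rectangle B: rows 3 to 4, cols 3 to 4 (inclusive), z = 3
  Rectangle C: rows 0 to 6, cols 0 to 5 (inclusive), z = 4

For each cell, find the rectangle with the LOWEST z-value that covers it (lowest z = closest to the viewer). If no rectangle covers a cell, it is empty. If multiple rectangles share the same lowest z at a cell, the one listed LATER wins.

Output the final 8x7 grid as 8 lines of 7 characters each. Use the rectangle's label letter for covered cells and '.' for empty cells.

CAAACC.
CAAACC.
CCCCCC.
CCCBBC.
CCCBBC.
CCCCCC.
CCCCCC.
.......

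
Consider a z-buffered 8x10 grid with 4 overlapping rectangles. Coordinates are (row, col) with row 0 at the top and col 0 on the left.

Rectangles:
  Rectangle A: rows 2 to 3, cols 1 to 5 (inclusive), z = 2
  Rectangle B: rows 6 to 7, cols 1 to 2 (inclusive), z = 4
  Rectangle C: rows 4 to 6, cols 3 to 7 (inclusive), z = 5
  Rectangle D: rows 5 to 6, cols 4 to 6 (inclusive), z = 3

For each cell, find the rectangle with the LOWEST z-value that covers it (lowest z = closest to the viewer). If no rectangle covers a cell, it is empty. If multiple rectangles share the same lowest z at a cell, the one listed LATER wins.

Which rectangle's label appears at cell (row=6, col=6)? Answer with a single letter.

Answer: D

Derivation:
Check cell (6,6):
  A: rows 2-3 cols 1-5 -> outside (row miss)
  B: rows 6-7 cols 1-2 -> outside (col miss)
  C: rows 4-6 cols 3-7 z=5 -> covers; best now C (z=5)
  D: rows 5-6 cols 4-6 z=3 -> covers; best now D (z=3)
Winner: D at z=3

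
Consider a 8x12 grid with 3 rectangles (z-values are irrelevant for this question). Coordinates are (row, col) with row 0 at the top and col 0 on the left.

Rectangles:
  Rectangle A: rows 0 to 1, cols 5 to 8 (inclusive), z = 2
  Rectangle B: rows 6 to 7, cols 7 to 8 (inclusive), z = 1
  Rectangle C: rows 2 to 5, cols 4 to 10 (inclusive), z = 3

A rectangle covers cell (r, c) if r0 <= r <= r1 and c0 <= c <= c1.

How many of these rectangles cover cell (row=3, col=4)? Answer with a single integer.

Check cell (3,4):
  A: rows 0-1 cols 5-8 -> outside (row miss)
  B: rows 6-7 cols 7-8 -> outside (row miss)
  C: rows 2-5 cols 4-10 -> covers
Count covering = 1

Answer: 1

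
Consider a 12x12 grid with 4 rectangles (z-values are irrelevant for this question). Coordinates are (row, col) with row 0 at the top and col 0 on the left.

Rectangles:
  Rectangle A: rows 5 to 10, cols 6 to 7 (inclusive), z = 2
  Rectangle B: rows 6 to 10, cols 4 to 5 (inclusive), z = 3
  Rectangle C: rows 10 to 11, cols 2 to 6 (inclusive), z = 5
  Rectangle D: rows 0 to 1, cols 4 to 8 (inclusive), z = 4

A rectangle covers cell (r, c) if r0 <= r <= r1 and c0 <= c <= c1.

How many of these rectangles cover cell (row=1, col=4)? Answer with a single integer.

Answer: 1

Derivation:
Check cell (1,4):
  A: rows 5-10 cols 6-7 -> outside (row miss)
  B: rows 6-10 cols 4-5 -> outside (row miss)
  C: rows 10-11 cols 2-6 -> outside (row miss)
  D: rows 0-1 cols 4-8 -> covers
Count covering = 1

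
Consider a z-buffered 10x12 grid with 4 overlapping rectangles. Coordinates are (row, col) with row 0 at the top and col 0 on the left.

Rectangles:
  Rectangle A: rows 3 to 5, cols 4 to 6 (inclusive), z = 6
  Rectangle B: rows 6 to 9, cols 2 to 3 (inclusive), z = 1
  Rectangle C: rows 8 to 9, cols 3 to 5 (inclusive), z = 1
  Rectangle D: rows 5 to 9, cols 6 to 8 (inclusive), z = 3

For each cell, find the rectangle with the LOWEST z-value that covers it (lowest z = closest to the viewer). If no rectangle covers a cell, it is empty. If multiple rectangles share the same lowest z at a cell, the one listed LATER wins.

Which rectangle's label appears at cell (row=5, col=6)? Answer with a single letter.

Check cell (5,6):
  A: rows 3-5 cols 4-6 z=6 -> covers; best now A (z=6)
  B: rows 6-9 cols 2-3 -> outside (row miss)
  C: rows 8-9 cols 3-5 -> outside (row miss)
  D: rows 5-9 cols 6-8 z=3 -> covers; best now D (z=3)
Winner: D at z=3

Answer: D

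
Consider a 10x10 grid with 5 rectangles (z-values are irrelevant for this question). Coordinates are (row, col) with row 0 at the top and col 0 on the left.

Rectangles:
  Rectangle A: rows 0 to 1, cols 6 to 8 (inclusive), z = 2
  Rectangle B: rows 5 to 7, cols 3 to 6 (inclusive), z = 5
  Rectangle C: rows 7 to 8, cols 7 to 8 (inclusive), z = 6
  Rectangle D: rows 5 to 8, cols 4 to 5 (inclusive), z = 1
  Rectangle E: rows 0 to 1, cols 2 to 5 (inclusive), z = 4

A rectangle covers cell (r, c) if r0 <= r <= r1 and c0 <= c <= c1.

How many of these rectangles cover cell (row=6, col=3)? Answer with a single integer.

Check cell (6,3):
  A: rows 0-1 cols 6-8 -> outside (row miss)
  B: rows 5-7 cols 3-6 -> covers
  C: rows 7-8 cols 7-8 -> outside (row miss)
  D: rows 5-8 cols 4-5 -> outside (col miss)
  E: rows 0-1 cols 2-5 -> outside (row miss)
Count covering = 1

Answer: 1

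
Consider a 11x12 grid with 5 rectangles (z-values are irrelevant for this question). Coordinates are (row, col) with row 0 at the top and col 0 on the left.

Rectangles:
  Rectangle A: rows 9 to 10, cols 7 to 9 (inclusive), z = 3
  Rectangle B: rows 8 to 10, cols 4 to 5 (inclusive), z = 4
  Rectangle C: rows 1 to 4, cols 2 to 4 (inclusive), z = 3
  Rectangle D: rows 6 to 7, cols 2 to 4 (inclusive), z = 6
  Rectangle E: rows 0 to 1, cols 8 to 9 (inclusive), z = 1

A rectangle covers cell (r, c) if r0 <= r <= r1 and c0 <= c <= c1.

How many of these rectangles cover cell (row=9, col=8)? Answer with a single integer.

Check cell (9,8):
  A: rows 9-10 cols 7-9 -> covers
  B: rows 8-10 cols 4-5 -> outside (col miss)
  C: rows 1-4 cols 2-4 -> outside (row miss)
  D: rows 6-7 cols 2-4 -> outside (row miss)
  E: rows 0-1 cols 8-9 -> outside (row miss)
Count covering = 1

Answer: 1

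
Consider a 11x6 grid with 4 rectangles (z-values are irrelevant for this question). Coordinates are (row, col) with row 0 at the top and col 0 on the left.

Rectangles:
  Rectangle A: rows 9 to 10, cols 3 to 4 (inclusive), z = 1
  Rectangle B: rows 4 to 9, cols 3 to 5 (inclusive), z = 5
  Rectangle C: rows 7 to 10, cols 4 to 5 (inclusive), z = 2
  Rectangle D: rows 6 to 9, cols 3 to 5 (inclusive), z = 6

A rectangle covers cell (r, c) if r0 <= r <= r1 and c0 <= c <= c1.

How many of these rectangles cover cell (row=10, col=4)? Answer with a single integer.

Check cell (10,4):
  A: rows 9-10 cols 3-4 -> covers
  B: rows 4-9 cols 3-5 -> outside (row miss)
  C: rows 7-10 cols 4-5 -> covers
  D: rows 6-9 cols 3-5 -> outside (row miss)
Count covering = 2

Answer: 2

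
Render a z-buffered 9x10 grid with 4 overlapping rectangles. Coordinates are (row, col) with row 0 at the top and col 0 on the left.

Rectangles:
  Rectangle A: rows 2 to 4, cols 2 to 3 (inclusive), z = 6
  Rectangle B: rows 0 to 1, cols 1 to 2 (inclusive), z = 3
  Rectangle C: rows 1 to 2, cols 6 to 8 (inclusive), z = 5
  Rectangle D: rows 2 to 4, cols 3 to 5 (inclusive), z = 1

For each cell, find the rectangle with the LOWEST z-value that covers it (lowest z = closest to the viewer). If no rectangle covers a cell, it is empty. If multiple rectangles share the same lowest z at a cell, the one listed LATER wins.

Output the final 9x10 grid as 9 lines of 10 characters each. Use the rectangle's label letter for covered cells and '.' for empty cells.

.BB.......
.BB...CCC.
..ADDDCCC.
..ADDD....
..ADDD....
..........
..........
..........
..........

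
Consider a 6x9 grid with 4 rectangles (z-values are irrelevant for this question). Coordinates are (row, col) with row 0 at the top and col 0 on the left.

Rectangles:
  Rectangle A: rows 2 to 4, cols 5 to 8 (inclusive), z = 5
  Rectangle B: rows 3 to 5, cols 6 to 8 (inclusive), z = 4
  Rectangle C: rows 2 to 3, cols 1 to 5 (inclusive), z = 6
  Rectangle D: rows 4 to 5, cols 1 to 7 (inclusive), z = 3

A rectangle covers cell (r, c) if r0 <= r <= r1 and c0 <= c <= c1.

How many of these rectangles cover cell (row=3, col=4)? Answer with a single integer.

Answer: 1

Derivation:
Check cell (3,4):
  A: rows 2-4 cols 5-8 -> outside (col miss)
  B: rows 3-5 cols 6-8 -> outside (col miss)
  C: rows 2-3 cols 1-5 -> covers
  D: rows 4-5 cols 1-7 -> outside (row miss)
Count covering = 1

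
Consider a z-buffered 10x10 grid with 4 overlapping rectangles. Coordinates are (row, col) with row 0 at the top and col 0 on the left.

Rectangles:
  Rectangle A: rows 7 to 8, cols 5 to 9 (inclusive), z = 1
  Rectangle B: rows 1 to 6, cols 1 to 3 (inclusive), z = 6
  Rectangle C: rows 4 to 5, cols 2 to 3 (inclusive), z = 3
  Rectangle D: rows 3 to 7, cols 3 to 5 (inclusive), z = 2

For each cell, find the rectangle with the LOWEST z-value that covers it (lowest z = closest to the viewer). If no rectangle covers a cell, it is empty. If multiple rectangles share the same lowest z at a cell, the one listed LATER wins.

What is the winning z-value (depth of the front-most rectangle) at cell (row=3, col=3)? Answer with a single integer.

Answer: 2

Derivation:
Check cell (3,3):
  A: rows 7-8 cols 5-9 -> outside (row miss)
  B: rows 1-6 cols 1-3 z=6 -> covers; best now B (z=6)
  C: rows 4-5 cols 2-3 -> outside (row miss)
  D: rows 3-7 cols 3-5 z=2 -> covers; best now D (z=2)
Winner: D at z=2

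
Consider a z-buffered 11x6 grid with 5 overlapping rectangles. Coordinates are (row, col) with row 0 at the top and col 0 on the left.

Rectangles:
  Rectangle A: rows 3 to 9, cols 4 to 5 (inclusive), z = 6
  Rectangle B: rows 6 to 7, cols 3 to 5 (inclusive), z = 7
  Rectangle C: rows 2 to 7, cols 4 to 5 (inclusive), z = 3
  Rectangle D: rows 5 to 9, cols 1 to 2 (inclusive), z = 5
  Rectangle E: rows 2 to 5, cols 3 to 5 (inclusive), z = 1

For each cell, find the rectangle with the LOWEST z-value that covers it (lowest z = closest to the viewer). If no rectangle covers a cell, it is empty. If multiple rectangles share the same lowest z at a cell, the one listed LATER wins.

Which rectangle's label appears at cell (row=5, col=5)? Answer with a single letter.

Check cell (5,5):
  A: rows 3-9 cols 4-5 z=6 -> covers; best now A (z=6)
  B: rows 6-7 cols 3-5 -> outside (row miss)
  C: rows 2-7 cols 4-5 z=3 -> covers; best now C (z=3)
  D: rows 5-9 cols 1-2 -> outside (col miss)
  E: rows 2-5 cols 3-5 z=1 -> covers; best now E (z=1)
Winner: E at z=1

Answer: E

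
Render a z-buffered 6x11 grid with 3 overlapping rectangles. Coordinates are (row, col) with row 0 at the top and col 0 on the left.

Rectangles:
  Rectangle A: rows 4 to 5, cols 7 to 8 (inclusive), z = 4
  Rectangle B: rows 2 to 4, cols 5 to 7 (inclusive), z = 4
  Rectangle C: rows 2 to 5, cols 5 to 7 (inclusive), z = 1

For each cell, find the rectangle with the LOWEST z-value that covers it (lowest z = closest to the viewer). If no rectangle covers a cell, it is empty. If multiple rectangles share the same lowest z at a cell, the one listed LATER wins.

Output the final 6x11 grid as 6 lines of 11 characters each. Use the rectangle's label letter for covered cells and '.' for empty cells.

...........
...........
.....CCC...
.....CCC...
.....CCCA..
.....CCCA..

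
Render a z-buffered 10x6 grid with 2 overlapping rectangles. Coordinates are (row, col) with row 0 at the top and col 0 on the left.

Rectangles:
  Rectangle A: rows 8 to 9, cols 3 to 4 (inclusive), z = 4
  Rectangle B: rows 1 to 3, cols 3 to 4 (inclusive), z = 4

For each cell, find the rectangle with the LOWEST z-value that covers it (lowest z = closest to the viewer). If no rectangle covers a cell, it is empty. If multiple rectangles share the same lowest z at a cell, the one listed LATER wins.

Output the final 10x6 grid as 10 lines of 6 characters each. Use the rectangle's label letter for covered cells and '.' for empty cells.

......
...BB.
...BB.
...BB.
......
......
......
......
...AA.
...AA.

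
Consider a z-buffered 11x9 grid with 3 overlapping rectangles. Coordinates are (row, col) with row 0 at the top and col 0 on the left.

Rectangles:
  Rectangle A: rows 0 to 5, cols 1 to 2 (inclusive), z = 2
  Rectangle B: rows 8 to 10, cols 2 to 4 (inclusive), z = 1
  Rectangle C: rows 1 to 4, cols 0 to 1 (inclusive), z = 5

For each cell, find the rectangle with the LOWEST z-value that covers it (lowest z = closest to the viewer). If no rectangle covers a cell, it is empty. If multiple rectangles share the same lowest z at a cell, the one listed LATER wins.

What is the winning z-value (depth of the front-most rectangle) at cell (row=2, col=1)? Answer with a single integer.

Check cell (2,1):
  A: rows 0-5 cols 1-2 z=2 -> covers; best now A (z=2)
  B: rows 8-10 cols 2-4 -> outside (row miss)
  C: rows 1-4 cols 0-1 z=5 -> covers; best now A (z=2)
Winner: A at z=2

Answer: 2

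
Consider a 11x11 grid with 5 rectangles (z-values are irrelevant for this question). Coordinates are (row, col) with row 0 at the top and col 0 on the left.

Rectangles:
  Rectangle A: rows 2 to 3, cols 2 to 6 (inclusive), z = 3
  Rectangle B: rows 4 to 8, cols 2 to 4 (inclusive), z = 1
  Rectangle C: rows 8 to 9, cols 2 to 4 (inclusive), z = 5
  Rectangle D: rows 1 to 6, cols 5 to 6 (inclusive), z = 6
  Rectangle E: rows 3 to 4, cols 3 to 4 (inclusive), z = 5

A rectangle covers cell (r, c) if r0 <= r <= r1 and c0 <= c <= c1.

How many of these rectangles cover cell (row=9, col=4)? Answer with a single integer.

Answer: 1

Derivation:
Check cell (9,4):
  A: rows 2-3 cols 2-6 -> outside (row miss)
  B: rows 4-8 cols 2-4 -> outside (row miss)
  C: rows 8-9 cols 2-4 -> covers
  D: rows 1-6 cols 5-6 -> outside (row miss)
  E: rows 3-4 cols 3-4 -> outside (row miss)
Count covering = 1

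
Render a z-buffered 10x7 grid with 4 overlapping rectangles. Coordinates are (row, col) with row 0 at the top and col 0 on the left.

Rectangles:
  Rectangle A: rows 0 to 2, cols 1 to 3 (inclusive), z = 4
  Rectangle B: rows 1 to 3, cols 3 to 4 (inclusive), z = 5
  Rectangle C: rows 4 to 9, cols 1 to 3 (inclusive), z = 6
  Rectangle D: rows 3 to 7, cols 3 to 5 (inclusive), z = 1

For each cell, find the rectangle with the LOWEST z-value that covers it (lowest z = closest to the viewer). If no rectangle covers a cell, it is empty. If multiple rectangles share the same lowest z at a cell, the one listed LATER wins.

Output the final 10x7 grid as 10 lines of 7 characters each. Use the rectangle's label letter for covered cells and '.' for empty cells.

.AAA...
.AAAB..
.AAAB..
...DDD.
.CCDDD.
.CCDDD.
.CCDDD.
.CCDDD.
.CCC...
.CCC...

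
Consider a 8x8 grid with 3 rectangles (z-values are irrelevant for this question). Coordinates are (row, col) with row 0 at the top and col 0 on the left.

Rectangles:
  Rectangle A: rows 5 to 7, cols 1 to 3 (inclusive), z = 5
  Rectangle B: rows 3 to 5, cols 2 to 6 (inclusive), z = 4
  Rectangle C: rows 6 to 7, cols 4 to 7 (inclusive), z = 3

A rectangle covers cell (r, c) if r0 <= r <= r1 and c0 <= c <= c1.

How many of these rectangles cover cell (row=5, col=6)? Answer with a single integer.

Check cell (5,6):
  A: rows 5-7 cols 1-3 -> outside (col miss)
  B: rows 3-5 cols 2-6 -> covers
  C: rows 6-7 cols 4-7 -> outside (row miss)
Count covering = 1

Answer: 1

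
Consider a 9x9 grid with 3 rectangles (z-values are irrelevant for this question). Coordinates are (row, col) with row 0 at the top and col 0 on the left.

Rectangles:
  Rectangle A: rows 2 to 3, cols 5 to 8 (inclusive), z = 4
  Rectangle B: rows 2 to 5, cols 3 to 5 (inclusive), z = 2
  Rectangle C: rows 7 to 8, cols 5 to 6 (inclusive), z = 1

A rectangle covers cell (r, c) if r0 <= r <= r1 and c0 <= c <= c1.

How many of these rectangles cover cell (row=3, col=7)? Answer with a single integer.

Check cell (3,7):
  A: rows 2-3 cols 5-8 -> covers
  B: rows 2-5 cols 3-5 -> outside (col miss)
  C: rows 7-8 cols 5-6 -> outside (row miss)
Count covering = 1

Answer: 1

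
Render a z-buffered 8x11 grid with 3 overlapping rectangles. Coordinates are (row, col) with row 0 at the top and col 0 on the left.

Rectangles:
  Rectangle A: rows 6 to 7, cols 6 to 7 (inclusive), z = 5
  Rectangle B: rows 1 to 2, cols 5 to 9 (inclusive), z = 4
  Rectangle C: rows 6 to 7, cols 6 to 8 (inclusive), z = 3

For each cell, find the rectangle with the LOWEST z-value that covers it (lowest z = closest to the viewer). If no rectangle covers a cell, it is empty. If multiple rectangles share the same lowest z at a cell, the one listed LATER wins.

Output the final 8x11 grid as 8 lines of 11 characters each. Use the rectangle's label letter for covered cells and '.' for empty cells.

...........
.....BBBBB.
.....BBBBB.
...........
...........
...........
......CCC..
......CCC..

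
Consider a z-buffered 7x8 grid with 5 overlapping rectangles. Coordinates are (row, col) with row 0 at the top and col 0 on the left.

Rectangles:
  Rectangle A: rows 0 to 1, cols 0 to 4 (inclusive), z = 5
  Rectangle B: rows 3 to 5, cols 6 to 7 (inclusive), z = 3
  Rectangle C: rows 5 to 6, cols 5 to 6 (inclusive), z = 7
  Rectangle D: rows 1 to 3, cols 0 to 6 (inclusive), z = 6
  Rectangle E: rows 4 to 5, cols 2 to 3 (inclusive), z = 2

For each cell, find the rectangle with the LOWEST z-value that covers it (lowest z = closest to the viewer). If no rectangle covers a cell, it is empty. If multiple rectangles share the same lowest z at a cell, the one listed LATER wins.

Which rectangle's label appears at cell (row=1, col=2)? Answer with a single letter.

Answer: A

Derivation:
Check cell (1,2):
  A: rows 0-1 cols 0-4 z=5 -> covers; best now A (z=5)
  B: rows 3-5 cols 6-7 -> outside (row miss)
  C: rows 5-6 cols 5-6 -> outside (row miss)
  D: rows 1-3 cols 0-6 z=6 -> covers; best now A (z=5)
  E: rows 4-5 cols 2-3 -> outside (row miss)
Winner: A at z=5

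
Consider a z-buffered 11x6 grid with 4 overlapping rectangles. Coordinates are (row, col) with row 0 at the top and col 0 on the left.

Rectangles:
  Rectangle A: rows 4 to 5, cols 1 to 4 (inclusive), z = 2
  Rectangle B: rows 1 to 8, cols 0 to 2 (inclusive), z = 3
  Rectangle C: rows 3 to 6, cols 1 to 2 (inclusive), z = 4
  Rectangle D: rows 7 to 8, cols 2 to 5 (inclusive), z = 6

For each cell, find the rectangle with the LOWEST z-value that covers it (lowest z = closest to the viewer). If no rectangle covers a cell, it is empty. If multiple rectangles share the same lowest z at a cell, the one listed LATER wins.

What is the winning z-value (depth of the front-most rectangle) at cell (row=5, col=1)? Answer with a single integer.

Check cell (5,1):
  A: rows 4-5 cols 1-4 z=2 -> covers; best now A (z=2)
  B: rows 1-8 cols 0-2 z=3 -> covers; best now A (z=2)
  C: rows 3-6 cols 1-2 z=4 -> covers; best now A (z=2)
  D: rows 7-8 cols 2-5 -> outside (row miss)
Winner: A at z=2

Answer: 2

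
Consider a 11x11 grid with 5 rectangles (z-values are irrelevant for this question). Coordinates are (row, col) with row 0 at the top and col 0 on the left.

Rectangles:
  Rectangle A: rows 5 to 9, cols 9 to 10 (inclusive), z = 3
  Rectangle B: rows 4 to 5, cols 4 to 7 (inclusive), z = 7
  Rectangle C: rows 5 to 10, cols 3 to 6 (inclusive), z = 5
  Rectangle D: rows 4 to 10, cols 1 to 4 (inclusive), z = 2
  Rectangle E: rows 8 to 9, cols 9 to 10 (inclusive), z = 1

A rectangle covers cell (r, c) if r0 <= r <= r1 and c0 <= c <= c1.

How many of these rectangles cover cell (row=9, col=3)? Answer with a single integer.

Check cell (9,3):
  A: rows 5-9 cols 9-10 -> outside (col miss)
  B: rows 4-5 cols 4-7 -> outside (row miss)
  C: rows 5-10 cols 3-6 -> covers
  D: rows 4-10 cols 1-4 -> covers
  E: rows 8-9 cols 9-10 -> outside (col miss)
Count covering = 2

Answer: 2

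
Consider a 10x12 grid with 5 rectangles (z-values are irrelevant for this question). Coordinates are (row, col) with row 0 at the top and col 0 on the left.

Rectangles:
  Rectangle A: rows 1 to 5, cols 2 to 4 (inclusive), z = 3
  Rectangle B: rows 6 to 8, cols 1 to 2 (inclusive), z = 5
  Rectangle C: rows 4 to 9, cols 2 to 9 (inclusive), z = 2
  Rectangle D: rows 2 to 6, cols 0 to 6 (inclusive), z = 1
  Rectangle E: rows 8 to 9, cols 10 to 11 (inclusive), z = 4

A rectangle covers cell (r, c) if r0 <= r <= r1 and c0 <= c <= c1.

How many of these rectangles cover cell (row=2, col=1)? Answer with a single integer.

Check cell (2,1):
  A: rows 1-5 cols 2-4 -> outside (col miss)
  B: rows 6-8 cols 1-2 -> outside (row miss)
  C: rows 4-9 cols 2-9 -> outside (row miss)
  D: rows 2-6 cols 0-6 -> covers
  E: rows 8-9 cols 10-11 -> outside (row miss)
Count covering = 1

Answer: 1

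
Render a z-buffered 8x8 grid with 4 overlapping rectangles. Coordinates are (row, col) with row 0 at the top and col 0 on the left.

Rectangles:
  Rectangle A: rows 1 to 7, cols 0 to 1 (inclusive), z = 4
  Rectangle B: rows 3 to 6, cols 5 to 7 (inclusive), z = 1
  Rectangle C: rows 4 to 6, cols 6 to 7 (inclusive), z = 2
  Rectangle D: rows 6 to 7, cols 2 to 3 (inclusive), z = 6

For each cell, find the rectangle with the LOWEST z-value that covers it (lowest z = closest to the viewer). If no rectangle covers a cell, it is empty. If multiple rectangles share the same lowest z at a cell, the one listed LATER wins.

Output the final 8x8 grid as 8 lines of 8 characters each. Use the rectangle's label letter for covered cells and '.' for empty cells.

........
AA......
AA......
AA...BBB
AA...BBB
AA...BBB
AADD.BBB
AADD....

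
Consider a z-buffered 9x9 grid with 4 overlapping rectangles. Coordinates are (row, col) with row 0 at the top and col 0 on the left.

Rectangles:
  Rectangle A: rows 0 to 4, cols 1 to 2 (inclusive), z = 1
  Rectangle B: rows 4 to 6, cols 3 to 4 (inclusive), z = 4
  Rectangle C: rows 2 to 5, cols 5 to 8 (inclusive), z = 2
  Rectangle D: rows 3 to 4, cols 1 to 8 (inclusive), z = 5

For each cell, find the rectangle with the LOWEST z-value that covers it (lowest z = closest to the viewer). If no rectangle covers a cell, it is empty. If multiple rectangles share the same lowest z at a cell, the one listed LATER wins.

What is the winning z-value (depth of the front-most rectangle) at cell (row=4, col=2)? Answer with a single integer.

Answer: 1

Derivation:
Check cell (4,2):
  A: rows 0-4 cols 1-2 z=1 -> covers; best now A (z=1)
  B: rows 4-6 cols 3-4 -> outside (col miss)
  C: rows 2-5 cols 5-8 -> outside (col miss)
  D: rows 3-4 cols 1-8 z=5 -> covers; best now A (z=1)
Winner: A at z=1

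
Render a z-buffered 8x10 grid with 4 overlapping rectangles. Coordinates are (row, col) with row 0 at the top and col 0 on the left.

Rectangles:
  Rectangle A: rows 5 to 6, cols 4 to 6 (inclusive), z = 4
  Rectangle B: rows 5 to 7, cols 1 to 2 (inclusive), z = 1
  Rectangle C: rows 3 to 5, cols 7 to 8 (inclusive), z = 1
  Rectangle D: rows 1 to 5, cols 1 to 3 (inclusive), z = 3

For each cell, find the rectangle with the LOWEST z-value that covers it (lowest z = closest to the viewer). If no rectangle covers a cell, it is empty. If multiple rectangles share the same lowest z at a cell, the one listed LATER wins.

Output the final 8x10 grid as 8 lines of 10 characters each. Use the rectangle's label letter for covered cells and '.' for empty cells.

..........
.DDD......
.DDD......
.DDD...CC.
.DDD...CC.
.BBDAAACC.
.BB.AAA...
.BB.......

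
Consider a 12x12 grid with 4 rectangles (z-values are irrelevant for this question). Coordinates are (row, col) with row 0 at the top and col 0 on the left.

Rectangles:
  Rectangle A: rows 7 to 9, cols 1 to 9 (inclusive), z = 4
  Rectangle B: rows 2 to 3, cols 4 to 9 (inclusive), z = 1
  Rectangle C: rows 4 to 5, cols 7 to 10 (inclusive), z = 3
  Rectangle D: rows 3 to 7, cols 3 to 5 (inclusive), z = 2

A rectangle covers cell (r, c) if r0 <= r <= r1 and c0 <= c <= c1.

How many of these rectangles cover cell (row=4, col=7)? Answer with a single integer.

Answer: 1

Derivation:
Check cell (4,7):
  A: rows 7-9 cols 1-9 -> outside (row miss)
  B: rows 2-3 cols 4-9 -> outside (row miss)
  C: rows 4-5 cols 7-10 -> covers
  D: rows 3-7 cols 3-5 -> outside (col miss)
Count covering = 1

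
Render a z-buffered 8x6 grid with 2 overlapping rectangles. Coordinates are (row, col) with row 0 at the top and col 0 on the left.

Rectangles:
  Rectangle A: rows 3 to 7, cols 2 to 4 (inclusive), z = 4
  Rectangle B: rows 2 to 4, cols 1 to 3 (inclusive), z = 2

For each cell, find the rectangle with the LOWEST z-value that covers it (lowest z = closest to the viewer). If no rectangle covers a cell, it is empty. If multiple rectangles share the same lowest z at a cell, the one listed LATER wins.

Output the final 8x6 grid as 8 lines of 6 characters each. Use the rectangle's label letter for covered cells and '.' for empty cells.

......
......
.BBB..
.BBBA.
.BBBA.
..AAA.
..AAA.
..AAA.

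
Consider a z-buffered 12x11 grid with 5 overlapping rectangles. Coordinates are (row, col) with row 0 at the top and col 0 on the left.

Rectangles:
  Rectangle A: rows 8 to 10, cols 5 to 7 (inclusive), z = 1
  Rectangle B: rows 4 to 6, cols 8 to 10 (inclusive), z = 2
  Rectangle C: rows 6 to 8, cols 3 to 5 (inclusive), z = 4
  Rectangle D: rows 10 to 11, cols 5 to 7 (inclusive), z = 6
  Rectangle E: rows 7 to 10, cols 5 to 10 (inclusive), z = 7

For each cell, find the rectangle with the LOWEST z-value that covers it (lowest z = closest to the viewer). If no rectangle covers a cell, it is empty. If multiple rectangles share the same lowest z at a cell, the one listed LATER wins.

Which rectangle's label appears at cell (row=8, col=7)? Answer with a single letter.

Check cell (8,7):
  A: rows 8-10 cols 5-7 z=1 -> covers; best now A (z=1)
  B: rows 4-6 cols 8-10 -> outside (row miss)
  C: rows 6-8 cols 3-5 -> outside (col miss)
  D: rows 10-11 cols 5-7 -> outside (row miss)
  E: rows 7-10 cols 5-10 z=7 -> covers; best now A (z=1)
Winner: A at z=1

Answer: A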